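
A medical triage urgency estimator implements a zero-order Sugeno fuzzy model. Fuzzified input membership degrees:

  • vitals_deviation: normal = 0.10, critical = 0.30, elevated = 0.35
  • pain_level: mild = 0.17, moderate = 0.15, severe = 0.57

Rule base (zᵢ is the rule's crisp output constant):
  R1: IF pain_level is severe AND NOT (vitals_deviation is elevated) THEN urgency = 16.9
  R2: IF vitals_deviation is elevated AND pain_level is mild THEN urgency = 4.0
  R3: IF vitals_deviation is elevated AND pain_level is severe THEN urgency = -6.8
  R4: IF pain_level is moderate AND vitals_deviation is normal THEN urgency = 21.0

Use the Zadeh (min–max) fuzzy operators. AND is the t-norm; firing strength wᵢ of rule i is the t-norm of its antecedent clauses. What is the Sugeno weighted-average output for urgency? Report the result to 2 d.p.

R1 (z=16.9): severe=0.57, ¬elevated=1−0.35=0.65; AND[min(a, b)] → w = 0.57
R2 (z=4.0): elevated=0.35, mild=0.17; AND[min(a, b)] → w = 0.17
R3 (z=-6.8): elevated=0.35, severe=0.57; AND[min(a, b)] → w = 0.35
R4 (z=21.0): moderate=0.15, normal=0.10; AND[min(a, b)] → w = 0.10
Weighted average = (0.57·16.9 + 0.17·4.0 + 0.35·-6.8 + 0.10·21.0) / (0.57 + 0.17 + 0.35 + 0.10)
  = 10.0330 / 1.1900 = 8.43

8.43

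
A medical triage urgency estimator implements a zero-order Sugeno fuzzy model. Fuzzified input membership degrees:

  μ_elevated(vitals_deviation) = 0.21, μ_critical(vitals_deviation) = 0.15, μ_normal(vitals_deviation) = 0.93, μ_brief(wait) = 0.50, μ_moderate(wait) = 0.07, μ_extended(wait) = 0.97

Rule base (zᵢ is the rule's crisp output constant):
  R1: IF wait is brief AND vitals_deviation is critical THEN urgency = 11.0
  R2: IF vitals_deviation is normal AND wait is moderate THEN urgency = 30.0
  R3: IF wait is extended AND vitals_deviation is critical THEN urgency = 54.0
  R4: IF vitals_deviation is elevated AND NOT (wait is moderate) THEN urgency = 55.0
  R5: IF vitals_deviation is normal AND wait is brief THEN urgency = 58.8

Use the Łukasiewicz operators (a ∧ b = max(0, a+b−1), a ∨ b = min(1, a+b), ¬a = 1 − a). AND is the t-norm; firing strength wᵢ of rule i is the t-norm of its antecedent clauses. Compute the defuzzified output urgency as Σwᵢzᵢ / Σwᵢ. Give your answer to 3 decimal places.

R1 (z=11.0): brief=0.50, critical=0.15; AND[max(0, a+b−1)] → w = 0.00
R2 (z=30.0): normal=0.93, moderate=0.07; AND[max(0, a+b−1)] → w = 0.00
R3 (z=54.0): extended=0.97, critical=0.15; AND[max(0, a+b−1)] → w = 0.12
R4 (z=55.0): elevated=0.21, ¬moderate=1−0.07=0.93; AND[max(0, a+b−1)] → w = 0.14
R5 (z=58.8): normal=0.93, brief=0.50; AND[max(0, a+b−1)] → w = 0.43
Weighted average = (0.00·11.0 + 0.00·30.0 + 0.12·54.0 + 0.14·55.0 + 0.43·58.8) / (0.00 + 0.00 + 0.12 + 0.14 + 0.43)
  = 39.4640 / 0.6900 = 57.194

57.194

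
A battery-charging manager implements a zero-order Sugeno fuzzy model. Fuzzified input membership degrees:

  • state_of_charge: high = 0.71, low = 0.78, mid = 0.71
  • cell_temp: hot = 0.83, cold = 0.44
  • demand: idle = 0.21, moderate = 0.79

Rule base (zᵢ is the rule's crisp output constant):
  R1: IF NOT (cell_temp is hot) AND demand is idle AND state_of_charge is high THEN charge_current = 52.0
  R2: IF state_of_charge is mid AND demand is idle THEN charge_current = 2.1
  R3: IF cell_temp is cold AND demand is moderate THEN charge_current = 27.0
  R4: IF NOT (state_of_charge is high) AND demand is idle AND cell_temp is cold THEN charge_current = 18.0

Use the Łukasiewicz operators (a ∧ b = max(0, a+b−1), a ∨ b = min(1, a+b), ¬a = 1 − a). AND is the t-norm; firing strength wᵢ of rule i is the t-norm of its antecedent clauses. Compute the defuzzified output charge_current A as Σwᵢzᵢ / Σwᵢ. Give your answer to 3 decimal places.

27.000

R1 (z=52.0): ¬hot=1−0.83=0.17, idle=0.21, high=0.71; AND[max(0, a+b−1)] → w = 0.00
R2 (z=2.1): mid=0.71, idle=0.21; AND[max(0, a+b−1)] → w = 0.00
R3 (z=27.0): cold=0.44, moderate=0.79; AND[max(0, a+b−1)] → w = 0.23
R4 (z=18.0): ¬high=1−0.71=0.29, idle=0.21, cold=0.44; AND[max(0, a+b−1)] → w = 0.00
Weighted average = (0.00·52.0 + 0.00·2.1 + 0.23·27.0 + 0.00·18.0) / (0.00 + 0.00 + 0.23 + 0.00)
  = 6.2100 / 0.2300 = 27.000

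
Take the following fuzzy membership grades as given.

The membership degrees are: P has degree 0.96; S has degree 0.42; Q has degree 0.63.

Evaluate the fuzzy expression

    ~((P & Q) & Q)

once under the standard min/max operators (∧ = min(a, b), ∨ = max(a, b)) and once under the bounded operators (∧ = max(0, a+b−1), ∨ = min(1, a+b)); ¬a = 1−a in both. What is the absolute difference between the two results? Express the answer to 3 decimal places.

0.410

Under standard min/max:
  P & Q = min(a, b) on (0.96, 0.63) = 0.63
  (P & Q) & Q = min(a, b) on (0.63, 0.63) = 0.63
  ~((P & Q) & Q) = 1 − 0.63 = 0.37
  → value = 0.3700
Under bounded:
  P & Q = max(0, a+b−1) on (0.96, 0.63) = 0.59
  (P & Q) & Q = max(0, a+b−1) on (0.59, 0.63) = 0.22
  ~((P & Q) & Q) = 1 − 0.22 = 0.78
  → value = 0.7800
|0.3700 − 0.7800| = 0.410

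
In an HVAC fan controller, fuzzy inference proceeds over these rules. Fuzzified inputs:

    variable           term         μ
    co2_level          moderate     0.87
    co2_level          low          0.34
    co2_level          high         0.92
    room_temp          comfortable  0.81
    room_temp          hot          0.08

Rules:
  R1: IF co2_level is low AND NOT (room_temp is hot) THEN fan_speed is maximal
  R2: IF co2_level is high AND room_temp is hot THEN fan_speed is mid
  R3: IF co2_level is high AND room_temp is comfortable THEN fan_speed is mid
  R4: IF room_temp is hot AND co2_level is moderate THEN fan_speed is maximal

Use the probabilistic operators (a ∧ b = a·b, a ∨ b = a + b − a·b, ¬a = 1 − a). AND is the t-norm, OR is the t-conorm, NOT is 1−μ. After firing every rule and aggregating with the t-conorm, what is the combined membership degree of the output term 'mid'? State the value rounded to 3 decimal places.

0.764

R1: low=0.34, ¬hot=1−0.08=0.92; AND[a·b] → w = 0.3128
R2: high=0.92, hot=0.08; AND[a·b] → w = 0.0736
R3: high=0.92, comfortable=0.81; AND[a·b] → w = 0.7452
R4: hot=0.08, moderate=0.87; AND[a·b] → w = 0.0696
Rules with consequent 'mid': {R2, R3} → strengths 0.0736, 0.7452
Aggregate via t-conorm [a + b − a·b]: 0.7640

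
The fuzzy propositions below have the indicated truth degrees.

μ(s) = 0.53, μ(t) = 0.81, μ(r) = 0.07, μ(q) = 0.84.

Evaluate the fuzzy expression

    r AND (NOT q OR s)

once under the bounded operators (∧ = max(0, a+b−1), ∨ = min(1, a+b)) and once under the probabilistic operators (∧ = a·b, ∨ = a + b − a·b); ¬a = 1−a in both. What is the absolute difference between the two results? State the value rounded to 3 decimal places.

0.042

Under bounded:
  NOT q = 1 − 0.84 = 0.16
  NOT q OR s = min(1, a+b) on (0.16, 0.53) = 0.69
  r AND (NOT q OR s) = max(0, a+b−1) on (0.07, 0.69) = 0.00
  → value = 0.0000
Under probabilistic:
  NOT q = 1 − 0.8400 = 0.1600
  NOT q OR s = a + b − a·b on (0.1600, 0.5300) = 0.6052
  r AND (NOT q OR s) = a·b on (0.0700, 0.6052) = 0.0424
  → value = 0.0424
|0.0000 − 0.0424| = 0.042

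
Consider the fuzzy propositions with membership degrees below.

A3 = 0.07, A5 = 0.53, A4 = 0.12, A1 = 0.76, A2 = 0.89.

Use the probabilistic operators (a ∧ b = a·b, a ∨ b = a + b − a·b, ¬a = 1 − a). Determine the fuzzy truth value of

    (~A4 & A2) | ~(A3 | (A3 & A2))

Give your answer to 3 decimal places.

0.972

~A4 = 1 − 0.1200 = 0.8800
~A4 & A2 = a·b on (0.8800, 0.8900) = 0.7832
A3 & A2 = a·b on (0.0700, 0.8900) = 0.0623
A3 | (A3 & A2) = a + b − a·b on (0.0700, 0.0623) = 0.1279
~(A3 | (A3 & A2)) = 1 − 0.1279 = 0.8721
(~A4 & A2) | ~(A3 | (A3 & A2)) = a + b − a·b on (0.7832, 0.8721) = 0.9723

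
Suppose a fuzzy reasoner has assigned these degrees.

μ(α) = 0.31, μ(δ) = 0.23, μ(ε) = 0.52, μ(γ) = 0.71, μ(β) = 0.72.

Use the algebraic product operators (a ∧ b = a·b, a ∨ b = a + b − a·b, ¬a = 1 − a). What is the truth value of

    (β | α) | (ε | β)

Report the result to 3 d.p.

0.974

β | α = a + b − a·b on (0.7200, 0.3100) = 0.8068
ε | β = a + b − a·b on (0.5200, 0.7200) = 0.8656
(β | α) | (ε | β) = a + b − a·b on (0.8068, 0.8656) = 0.9740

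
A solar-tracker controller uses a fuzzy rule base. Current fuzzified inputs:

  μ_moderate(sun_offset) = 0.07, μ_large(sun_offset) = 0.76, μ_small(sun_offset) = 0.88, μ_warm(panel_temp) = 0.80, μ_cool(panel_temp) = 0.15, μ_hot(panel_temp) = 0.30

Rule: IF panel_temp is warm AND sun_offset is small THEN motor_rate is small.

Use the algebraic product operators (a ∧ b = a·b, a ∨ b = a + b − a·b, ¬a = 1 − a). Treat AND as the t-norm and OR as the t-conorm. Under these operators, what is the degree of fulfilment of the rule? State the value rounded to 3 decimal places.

firing strength: warm=0.80, small=0.88; AND[a·b] → w = 0.7040

0.704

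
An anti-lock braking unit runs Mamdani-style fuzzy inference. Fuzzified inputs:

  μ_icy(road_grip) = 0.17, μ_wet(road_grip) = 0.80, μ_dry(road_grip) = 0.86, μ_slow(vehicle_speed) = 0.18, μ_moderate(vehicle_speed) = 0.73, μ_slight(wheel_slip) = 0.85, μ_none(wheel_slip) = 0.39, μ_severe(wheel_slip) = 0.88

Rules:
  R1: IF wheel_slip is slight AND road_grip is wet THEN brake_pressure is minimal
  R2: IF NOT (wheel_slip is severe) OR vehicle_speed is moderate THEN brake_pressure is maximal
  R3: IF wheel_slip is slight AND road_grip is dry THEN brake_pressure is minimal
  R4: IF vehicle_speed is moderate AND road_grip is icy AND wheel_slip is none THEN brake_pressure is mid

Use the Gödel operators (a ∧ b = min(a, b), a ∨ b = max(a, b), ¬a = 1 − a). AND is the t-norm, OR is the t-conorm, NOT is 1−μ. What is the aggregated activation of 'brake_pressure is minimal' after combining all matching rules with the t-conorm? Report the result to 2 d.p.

0.85

R1: slight=0.85, wet=0.80; AND[min(a, b)] → w = 0.80
R2: ¬severe=1−0.88=0.12, moderate=0.73; OR[max(a, b)] → w = 0.73
R3: slight=0.85, dry=0.86; AND[min(a, b)] → w = 0.85
R4: moderate=0.73, icy=0.17, none=0.39; AND[min(a, b)] → w = 0.17
Rules with consequent 'minimal': {R1, R3} → strengths 0.80, 0.85
Aggregate via t-conorm [max(a, b)]: 0.85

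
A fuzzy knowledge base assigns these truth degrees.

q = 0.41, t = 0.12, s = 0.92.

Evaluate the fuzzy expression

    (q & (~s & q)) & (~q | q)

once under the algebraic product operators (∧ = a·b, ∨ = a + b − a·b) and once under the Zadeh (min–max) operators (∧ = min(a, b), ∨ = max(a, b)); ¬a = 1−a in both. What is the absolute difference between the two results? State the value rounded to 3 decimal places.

0.070

Under algebraic product:
  ~s = 1 − 0.9200 = 0.0800
  ~s & q = a·b on (0.0800, 0.4100) = 0.0328
  q & (~s & q) = a·b on (0.4100, 0.0328) = 0.0134
  ~q = 1 − 0.4100 = 0.5900
  ~q | q = a + b − a·b on (0.5900, 0.4100) = 0.7581
  (q & (~s & q)) & (~q | q) = a·b on (0.0134, 0.7581) = 0.0102
  → value = 0.0102
Under Zadeh (min–max):
  ~s = 1 − 0.92 = 0.08
  ~s & q = min(a, b) on (0.08, 0.41) = 0.08
  q & (~s & q) = min(a, b) on (0.41, 0.08) = 0.08
  ~q = 1 − 0.41 = 0.59
  ~q | q = max(a, b) on (0.59, 0.41) = 0.59
  (q & (~s & q)) & (~q | q) = min(a, b) on (0.08, 0.59) = 0.08
  → value = 0.0800
|0.0102 − 0.0800| = 0.070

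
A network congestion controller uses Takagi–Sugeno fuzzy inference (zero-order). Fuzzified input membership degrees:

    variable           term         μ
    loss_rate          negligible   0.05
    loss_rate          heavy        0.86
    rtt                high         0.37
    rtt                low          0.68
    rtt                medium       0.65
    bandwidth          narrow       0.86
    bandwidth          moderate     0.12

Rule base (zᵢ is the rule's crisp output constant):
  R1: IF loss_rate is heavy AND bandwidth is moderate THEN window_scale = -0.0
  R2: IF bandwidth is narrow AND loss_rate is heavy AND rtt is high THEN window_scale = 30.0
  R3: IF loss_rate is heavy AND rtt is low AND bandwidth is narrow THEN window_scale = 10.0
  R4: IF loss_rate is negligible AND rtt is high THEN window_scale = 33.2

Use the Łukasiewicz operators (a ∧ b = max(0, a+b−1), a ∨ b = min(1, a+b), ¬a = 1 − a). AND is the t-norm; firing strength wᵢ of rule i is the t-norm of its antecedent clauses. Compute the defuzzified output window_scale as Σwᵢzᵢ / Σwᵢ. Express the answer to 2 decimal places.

13.67

R1 (z=-0.0): heavy=0.86, moderate=0.12; AND[max(0, a+b−1)] → w = 0.00
R2 (z=30.0): narrow=0.86, heavy=0.86, high=0.37; AND[max(0, a+b−1)] → w = 0.09
R3 (z=10.0): heavy=0.86, low=0.68, narrow=0.86; AND[max(0, a+b−1)] → w = 0.40
R4 (z=33.2): negligible=0.05, high=0.37; AND[max(0, a+b−1)] → w = 0.00
Weighted average = (0.00·-0.0 + 0.09·30.0 + 0.40·10.0 + 0.00·33.2) / (0.00 + 0.09 + 0.40 + 0.00)
  = 6.7000 / 0.4900 = 13.67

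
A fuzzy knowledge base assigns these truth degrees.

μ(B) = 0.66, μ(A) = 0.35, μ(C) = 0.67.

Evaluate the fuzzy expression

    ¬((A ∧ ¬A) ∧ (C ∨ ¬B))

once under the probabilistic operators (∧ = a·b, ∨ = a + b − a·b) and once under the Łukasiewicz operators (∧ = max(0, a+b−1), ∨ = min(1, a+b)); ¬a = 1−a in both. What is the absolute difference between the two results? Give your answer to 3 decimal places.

Under probabilistic:
  ¬A = 1 − 0.3500 = 0.6500
  A ∧ ¬A = a·b on (0.3500, 0.6500) = 0.2275
  ¬B = 1 − 0.6600 = 0.3400
  C ∨ ¬B = a + b − a·b on (0.6700, 0.3400) = 0.7822
  (A ∧ ¬A) ∧ (C ∨ ¬B) = a·b on (0.2275, 0.7822) = 0.1780
  ¬((A ∧ ¬A) ∧ (C ∨ ¬B)) = 1 − 0.1780 = 0.8220
  → value = 0.8220
Under Łukasiewicz:
  ¬A = 1 − 0.35 = 0.65
  A ∧ ¬A = max(0, a+b−1) on (0.35, 0.65) = 0.00
  ¬B = 1 − 0.66 = 0.34
  C ∨ ¬B = min(1, a+b) on (0.67, 0.34) = 1.00
  (A ∧ ¬A) ∧ (C ∨ ¬B) = max(0, a+b−1) on (0.00, 1.00) = 0.00
  ¬((A ∧ ¬A) ∧ (C ∨ ¬B)) = 1 − 0.00 = 1.00
  → value = 1.0000
|0.8220 − 1.0000| = 0.178

0.178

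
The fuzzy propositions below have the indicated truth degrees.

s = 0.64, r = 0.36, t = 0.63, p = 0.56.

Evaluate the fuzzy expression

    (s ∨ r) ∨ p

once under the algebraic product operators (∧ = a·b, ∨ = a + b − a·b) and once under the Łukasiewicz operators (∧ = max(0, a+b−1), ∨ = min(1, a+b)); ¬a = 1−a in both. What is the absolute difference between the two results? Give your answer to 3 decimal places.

0.101

Under algebraic product:
  s ∨ r = a + b − a·b on (0.6400, 0.3600) = 0.7696
  (s ∨ r) ∨ p = a + b − a·b on (0.7696, 0.5600) = 0.8986
  → value = 0.8986
Under Łukasiewicz:
  s ∨ r = min(1, a+b) on (0.64, 0.36) = 1.00
  (s ∨ r) ∨ p = min(1, a+b) on (1.00, 0.56) = 1.00
  → value = 1.0000
|0.8986 − 1.0000| = 0.101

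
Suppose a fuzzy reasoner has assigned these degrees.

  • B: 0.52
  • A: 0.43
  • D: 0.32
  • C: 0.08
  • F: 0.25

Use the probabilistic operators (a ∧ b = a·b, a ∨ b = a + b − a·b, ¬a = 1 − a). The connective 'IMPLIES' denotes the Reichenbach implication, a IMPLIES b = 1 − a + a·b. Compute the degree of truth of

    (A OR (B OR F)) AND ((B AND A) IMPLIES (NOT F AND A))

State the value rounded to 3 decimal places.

0.674

B OR F = a + b − a·b on (0.5200, 0.2500) = 0.6400
A OR (B OR F) = a + b − a·b on (0.4300, 0.6400) = 0.7948
B AND A = a·b on (0.5200, 0.4300) = 0.2236
NOT F = 1 − 0.2500 = 0.7500
NOT F AND A = a·b on (0.7500, 0.4300) = 0.3225
(B AND A) IMPLIES (NOT F AND A)  [Reichenbach: 1 − a + a·b] with a=0.2236, b=0.3225 → 0.8485
(A OR (B OR F)) AND ((B AND A) IMPLIES (NOT F AND A)) = a·b on (0.7948, 0.8485) = 0.6744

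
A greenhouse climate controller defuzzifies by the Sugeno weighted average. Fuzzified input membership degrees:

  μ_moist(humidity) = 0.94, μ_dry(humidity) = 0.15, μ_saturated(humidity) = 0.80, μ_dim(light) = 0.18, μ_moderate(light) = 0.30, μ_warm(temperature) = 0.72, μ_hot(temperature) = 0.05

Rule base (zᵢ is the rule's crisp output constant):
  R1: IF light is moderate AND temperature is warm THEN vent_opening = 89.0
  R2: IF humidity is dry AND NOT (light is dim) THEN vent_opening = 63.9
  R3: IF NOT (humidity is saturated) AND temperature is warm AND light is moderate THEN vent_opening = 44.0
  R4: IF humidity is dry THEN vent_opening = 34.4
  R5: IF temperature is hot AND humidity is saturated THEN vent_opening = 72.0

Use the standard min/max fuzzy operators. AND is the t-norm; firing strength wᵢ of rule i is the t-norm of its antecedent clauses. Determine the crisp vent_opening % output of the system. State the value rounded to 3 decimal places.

R1 (z=89.0): moderate=0.30, warm=0.72; AND[min(a, b)] → w = 0.30
R2 (z=63.9): dry=0.15, ¬dim=1−0.18=0.82; AND[min(a, b)] → w = 0.15
R3 (z=44.0): ¬saturated=1−0.80=0.20, warm=0.72, moderate=0.30; AND[min(a, b)] → w = 0.20
R4 (z=34.4): dry=0.15 → w = 0.15
R5 (z=72.0): hot=0.05, saturated=0.80; AND[min(a, b)] → w = 0.05
Weighted average = (0.30·89.0 + 0.15·63.9 + 0.20·44.0 + 0.15·34.4 + 0.05·72.0) / (0.30 + 0.15 + 0.20 + 0.15 + 0.05)
  = 53.8450 / 0.8500 = 63.347

63.347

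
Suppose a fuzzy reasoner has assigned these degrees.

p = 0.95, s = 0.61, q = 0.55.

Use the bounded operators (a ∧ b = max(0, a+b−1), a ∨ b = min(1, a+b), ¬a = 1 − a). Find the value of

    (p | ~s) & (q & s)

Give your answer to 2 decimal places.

~s = 1 − 0.61 = 0.39
p | ~s = min(1, a+b) on (0.95, 0.39) = 1.00
q & s = max(0, a+b−1) on (0.55, 0.61) = 0.16
(p | ~s) & (q & s) = max(0, a+b−1) on (1.00, 0.16) = 0.16

0.16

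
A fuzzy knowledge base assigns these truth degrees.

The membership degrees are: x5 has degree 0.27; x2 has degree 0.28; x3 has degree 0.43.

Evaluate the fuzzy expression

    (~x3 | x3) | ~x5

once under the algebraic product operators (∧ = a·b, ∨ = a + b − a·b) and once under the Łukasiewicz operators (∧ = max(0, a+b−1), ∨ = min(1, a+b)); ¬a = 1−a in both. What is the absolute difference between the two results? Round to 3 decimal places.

Under algebraic product:
  ~x3 = 1 − 0.4300 = 0.5700
  ~x3 | x3 = a + b − a·b on (0.5700, 0.4300) = 0.7549
  ~x5 = 1 − 0.2700 = 0.7300
  (~x3 | x3) | ~x5 = a + b − a·b on (0.7549, 0.7300) = 0.9338
  → value = 0.9338
Under Łukasiewicz:
  ~x3 = 1 − 0.43 = 0.57
  ~x3 | x3 = min(1, a+b) on (0.57, 0.43) = 1.00
  ~x5 = 1 − 0.27 = 0.73
  (~x3 | x3) | ~x5 = min(1, a+b) on (1.00, 0.73) = 1.00
  → value = 1.0000
|0.9338 − 1.0000| = 0.066

0.066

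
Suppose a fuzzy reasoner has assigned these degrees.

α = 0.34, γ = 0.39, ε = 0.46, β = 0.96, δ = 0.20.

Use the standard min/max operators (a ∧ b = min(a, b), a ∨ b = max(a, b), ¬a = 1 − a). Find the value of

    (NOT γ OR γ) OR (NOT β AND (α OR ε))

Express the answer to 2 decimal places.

NOT γ = 1 − 0.39 = 0.61
NOT γ OR γ = max(a, b) on (0.61, 0.39) = 0.61
NOT β = 1 − 0.96 = 0.04
α OR ε = max(a, b) on (0.34, 0.46) = 0.46
NOT β AND (α OR ε) = min(a, b) on (0.04, 0.46) = 0.04
(NOT γ OR γ) OR (NOT β AND (α OR ε)) = max(a, b) on (0.61, 0.04) = 0.61

0.61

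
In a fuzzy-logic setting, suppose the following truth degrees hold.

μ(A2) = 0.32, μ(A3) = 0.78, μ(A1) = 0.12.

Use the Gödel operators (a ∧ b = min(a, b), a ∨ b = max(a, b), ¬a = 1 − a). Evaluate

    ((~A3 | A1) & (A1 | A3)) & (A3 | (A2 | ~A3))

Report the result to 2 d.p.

0.22

~A3 = 1 − 0.78 = 0.22
~A3 | A1 = max(a, b) on (0.22, 0.12) = 0.22
A1 | A3 = max(a, b) on (0.12, 0.78) = 0.78
(~A3 | A1) & (A1 | A3) = min(a, b) on (0.22, 0.78) = 0.22
~A3 = 1 − 0.78 = 0.22
A2 | ~A3 = max(a, b) on (0.32, 0.22) = 0.32
A3 | (A2 | ~A3) = max(a, b) on (0.78, 0.32) = 0.78
((~A3 | A1) & (A1 | A3)) & (A3 | (A2 | ~A3)) = min(a, b) on (0.22, 0.78) = 0.22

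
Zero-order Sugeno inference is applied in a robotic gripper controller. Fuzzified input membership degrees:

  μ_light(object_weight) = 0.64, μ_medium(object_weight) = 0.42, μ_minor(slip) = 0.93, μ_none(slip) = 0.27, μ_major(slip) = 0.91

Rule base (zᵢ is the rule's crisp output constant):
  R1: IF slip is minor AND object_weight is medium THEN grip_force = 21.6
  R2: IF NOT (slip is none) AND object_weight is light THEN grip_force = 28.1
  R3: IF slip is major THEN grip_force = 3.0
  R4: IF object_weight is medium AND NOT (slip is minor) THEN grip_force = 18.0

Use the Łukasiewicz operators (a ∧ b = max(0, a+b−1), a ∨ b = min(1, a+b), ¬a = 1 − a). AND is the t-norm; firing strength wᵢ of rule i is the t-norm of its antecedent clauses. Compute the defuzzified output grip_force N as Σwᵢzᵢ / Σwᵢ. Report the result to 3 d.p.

R1 (z=21.6): minor=0.93, medium=0.42; AND[max(0, a+b−1)] → w = 0.35
R2 (z=28.1): ¬none=1−0.27=0.73, light=0.64; AND[max(0, a+b−1)] → w = 0.37
R3 (z=3.0): major=0.91 → w = 0.91
R4 (z=18.0): medium=0.42, ¬minor=1−0.93=0.07; AND[max(0, a+b−1)] → w = 0.00
Weighted average = (0.35·21.6 + 0.37·28.1 + 0.91·3.0 + 0.00·18.0) / (0.35 + 0.37 + 0.91 + 0.00)
  = 20.6870 / 1.6300 = 12.691

12.691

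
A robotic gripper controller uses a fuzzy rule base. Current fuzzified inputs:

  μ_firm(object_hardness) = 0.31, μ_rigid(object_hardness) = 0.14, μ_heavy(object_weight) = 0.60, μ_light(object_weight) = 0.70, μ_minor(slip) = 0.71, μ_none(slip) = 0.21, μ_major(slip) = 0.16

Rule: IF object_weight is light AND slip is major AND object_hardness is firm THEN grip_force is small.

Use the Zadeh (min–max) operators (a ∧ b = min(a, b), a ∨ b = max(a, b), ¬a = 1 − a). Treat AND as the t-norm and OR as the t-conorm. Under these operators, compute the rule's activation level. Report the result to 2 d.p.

firing strength: light=0.70, major=0.16, firm=0.31; AND[min(a, b)] → w = 0.16

0.16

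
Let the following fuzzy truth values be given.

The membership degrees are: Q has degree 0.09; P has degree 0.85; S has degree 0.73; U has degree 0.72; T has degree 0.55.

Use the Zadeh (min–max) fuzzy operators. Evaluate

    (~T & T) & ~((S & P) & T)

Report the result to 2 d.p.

~T = 1 − 0.55 = 0.45
~T & T = min(a, b) on (0.45, 0.55) = 0.45
S & P = min(a, b) on (0.73, 0.85) = 0.73
(S & P) & T = min(a, b) on (0.73, 0.55) = 0.55
~((S & P) & T) = 1 − 0.55 = 0.45
(~T & T) & ~((S & P) & T) = min(a, b) on (0.45, 0.45) = 0.45

0.45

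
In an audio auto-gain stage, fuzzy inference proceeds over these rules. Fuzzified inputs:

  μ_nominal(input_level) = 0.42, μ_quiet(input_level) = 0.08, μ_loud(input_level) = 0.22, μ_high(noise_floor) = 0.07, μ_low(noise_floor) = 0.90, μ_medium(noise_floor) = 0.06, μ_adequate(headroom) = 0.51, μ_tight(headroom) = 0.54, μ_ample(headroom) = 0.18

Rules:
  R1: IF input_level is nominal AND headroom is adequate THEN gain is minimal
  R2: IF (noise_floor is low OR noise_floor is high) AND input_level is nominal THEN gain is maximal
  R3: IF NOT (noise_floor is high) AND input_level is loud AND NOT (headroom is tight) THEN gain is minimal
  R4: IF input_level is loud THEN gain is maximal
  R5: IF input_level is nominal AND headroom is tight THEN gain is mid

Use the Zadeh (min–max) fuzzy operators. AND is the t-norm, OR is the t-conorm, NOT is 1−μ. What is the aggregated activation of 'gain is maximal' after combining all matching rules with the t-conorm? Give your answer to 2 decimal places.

0.42

R1: nominal=0.42, adequate=0.51; AND[min(a, b)] → w = 0.42
R2: (low=0.90 OR high=0.07) = 0.90; AND[min(a, b)] with nominal=0.42 → w = 0.42
R3: ¬high=1−0.07=0.93, loud=0.22, ¬tight=1−0.54=0.46; AND[min(a, b)] → w = 0.22
R4: loud=0.22 → w = 0.22
R5: nominal=0.42, tight=0.54; AND[min(a, b)] → w = 0.42
Rules with consequent 'maximal': {R2, R4} → strengths 0.42, 0.22
Aggregate via t-conorm [max(a, b)]: 0.42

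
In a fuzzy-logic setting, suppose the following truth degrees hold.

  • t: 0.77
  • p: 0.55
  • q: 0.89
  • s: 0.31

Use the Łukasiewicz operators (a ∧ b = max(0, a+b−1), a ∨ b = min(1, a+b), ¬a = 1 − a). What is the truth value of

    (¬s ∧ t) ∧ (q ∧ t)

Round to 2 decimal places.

0.12

¬s = 1 − 0.31 = 0.69
¬s ∧ t = max(0, a+b−1) on (0.69, 0.77) = 0.46
q ∧ t = max(0, a+b−1) on (0.89, 0.77) = 0.66
(¬s ∧ t) ∧ (q ∧ t) = max(0, a+b−1) on (0.46, 0.66) = 0.12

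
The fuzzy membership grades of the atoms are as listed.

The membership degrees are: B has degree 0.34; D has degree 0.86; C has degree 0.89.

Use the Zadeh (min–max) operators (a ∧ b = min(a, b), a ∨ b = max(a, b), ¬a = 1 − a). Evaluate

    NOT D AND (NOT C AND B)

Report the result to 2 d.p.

NOT D = 1 − 0.86 = 0.14
NOT C = 1 − 0.89 = 0.11
NOT C AND B = min(a, b) on (0.11, 0.34) = 0.11
NOT D AND (NOT C AND B) = min(a, b) on (0.14, 0.11) = 0.11

0.11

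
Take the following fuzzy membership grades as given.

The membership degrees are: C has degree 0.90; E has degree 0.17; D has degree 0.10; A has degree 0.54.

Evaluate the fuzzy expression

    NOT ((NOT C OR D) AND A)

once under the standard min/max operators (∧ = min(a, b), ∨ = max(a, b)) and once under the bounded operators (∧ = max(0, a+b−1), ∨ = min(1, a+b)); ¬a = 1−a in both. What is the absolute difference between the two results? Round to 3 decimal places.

0.100

Under standard min/max:
  NOT C = 1 − 0.90 = 0.10
  NOT C OR D = max(a, b) on (0.10, 0.10) = 0.10
  (NOT C OR D) AND A = min(a, b) on (0.10, 0.54) = 0.10
  NOT ((NOT C OR D) AND A) = 1 − 0.10 = 0.90
  → value = 0.9000
Under bounded:
  NOT C = 1 − 0.90 = 0.10
  NOT C OR D = min(1, a+b) on (0.10, 0.10) = 0.20
  (NOT C OR D) AND A = max(0, a+b−1) on (0.20, 0.54) = 0.00
  NOT ((NOT C OR D) AND A) = 1 − 0.00 = 1.00
  → value = 1.0000
|0.9000 − 1.0000| = 0.100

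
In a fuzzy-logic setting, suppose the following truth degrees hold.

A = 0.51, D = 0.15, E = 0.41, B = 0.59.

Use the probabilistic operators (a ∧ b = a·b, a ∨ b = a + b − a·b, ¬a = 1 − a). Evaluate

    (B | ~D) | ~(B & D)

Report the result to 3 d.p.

~D = 1 − 0.1500 = 0.8500
B | ~D = a + b − a·b on (0.5900, 0.8500) = 0.9385
B & D = a·b on (0.5900, 0.1500) = 0.0885
~(B & D) = 1 − 0.0885 = 0.9115
(B | ~D) | ~(B & D) = a + b − a·b on (0.9385, 0.9115) = 0.9946

0.995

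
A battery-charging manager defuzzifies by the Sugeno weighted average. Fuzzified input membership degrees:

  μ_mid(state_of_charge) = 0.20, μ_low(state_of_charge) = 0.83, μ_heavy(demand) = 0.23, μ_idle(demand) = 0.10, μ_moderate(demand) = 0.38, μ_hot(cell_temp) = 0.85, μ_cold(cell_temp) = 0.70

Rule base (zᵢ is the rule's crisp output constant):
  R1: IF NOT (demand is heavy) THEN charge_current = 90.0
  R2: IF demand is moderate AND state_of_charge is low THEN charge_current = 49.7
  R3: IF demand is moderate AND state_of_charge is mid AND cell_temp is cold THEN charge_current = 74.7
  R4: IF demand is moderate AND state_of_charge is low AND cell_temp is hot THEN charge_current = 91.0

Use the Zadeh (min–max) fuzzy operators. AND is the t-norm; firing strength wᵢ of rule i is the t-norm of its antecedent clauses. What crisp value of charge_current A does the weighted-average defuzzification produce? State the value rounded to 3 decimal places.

R1 (z=90.0): ¬heavy=1−0.23=0.77 → w = 0.77
R2 (z=49.7): moderate=0.38, low=0.83; AND[min(a, b)] → w = 0.38
R3 (z=74.7): moderate=0.38, mid=0.20, cold=0.70; AND[min(a, b)] → w = 0.20
R4 (z=91.0): moderate=0.38, low=0.83, hot=0.85; AND[min(a, b)] → w = 0.38
Weighted average = (0.77·90.0 + 0.38·49.7 + 0.20·74.7 + 0.38·91.0) / (0.77 + 0.38 + 0.20 + 0.38)
  = 137.7060 / 1.7300 = 79.599

79.599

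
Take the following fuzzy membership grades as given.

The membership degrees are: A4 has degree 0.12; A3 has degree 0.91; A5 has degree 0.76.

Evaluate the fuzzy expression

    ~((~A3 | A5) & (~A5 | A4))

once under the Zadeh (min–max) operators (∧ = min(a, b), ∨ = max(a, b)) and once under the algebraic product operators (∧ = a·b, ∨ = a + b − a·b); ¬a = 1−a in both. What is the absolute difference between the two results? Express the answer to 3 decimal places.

Under Zadeh (min–max):
  ~A3 = 1 − 0.91 = 0.09
  ~A3 | A5 = max(a, b) on (0.09, 0.76) = 0.76
  ~A5 = 1 − 0.76 = 0.24
  ~A5 | A4 = max(a, b) on (0.24, 0.12) = 0.24
  (~A3 | A5) & (~A5 | A4) = min(a, b) on (0.76, 0.24) = 0.24
  ~((~A3 | A5) & (~A5 | A4)) = 1 − 0.24 = 0.76
  → value = 0.7600
Under algebraic product:
  ~A3 = 1 − 0.9100 = 0.0900
  ~A3 | A5 = a + b − a·b on (0.0900, 0.7600) = 0.7816
  ~A5 = 1 − 0.7600 = 0.2400
  ~A5 | A4 = a + b − a·b on (0.2400, 0.1200) = 0.3312
  (~A3 | A5) & (~A5 | A4) = a·b on (0.7816, 0.3312) = 0.2589
  ~((~A3 | A5) & (~A5 | A4)) = 1 − 0.2589 = 0.7411
  → value = 0.7411
|0.7600 − 0.7411| = 0.019

0.019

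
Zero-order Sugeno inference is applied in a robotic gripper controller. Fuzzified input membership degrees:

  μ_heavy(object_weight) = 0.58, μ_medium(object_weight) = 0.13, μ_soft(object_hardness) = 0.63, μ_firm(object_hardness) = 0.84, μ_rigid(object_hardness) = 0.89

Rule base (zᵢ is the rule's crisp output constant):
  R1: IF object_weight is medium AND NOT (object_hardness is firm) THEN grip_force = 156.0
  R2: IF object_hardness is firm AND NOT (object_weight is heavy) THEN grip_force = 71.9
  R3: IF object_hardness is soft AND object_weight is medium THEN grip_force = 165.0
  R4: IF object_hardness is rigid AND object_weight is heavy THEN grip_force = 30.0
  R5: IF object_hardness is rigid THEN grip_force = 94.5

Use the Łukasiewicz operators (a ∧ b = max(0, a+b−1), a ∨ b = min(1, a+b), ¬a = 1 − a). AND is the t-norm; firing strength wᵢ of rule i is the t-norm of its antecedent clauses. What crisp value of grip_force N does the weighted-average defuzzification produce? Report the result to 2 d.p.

72.16

R1 (z=156.0): medium=0.13, ¬firm=1−0.84=0.16; AND[max(0, a+b−1)] → w = 0.00
R2 (z=71.9): firm=0.84, ¬heavy=1−0.58=0.42; AND[max(0, a+b−1)] → w = 0.26
R3 (z=165.0): soft=0.63, medium=0.13; AND[max(0, a+b−1)] → w = 0.00
R4 (z=30.0): rigid=0.89, heavy=0.58; AND[max(0, a+b−1)] → w = 0.47
R5 (z=94.5): rigid=0.89 → w = 0.89
Weighted average = (0.00·156.0 + 0.26·71.9 + 0.00·165.0 + 0.47·30.0 + 0.89·94.5) / (0.00 + 0.26 + 0.00 + 0.47 + 0.89)
  = 116.8990 / 1.6200 = 72.16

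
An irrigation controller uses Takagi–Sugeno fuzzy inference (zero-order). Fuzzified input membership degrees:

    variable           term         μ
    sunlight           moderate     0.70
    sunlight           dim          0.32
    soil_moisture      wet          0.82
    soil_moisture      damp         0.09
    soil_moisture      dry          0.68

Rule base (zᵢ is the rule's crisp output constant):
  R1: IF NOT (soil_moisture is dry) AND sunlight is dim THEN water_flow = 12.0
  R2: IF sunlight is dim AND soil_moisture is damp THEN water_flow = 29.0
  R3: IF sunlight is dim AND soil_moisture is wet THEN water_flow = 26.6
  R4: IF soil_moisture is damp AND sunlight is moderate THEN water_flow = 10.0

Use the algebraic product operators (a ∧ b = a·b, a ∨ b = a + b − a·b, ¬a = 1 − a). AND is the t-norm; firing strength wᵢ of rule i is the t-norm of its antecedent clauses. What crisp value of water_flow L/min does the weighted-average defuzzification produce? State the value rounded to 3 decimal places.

R1 (z=12.0): ¬dry=1−0.68=0.32, dim=0.32; AND[a·b] → w = 0.1024
R2 (z=29.0): dim=0.32, damp=0.09; AND[a·b] → w = 0.0288
R3 (z=26.6): dim=0.32, wet=0.82; AND[a·b] → w = 0.2624
R4 (z=10.0): damp=0.09, moderate=0.70; AND[a·b] → w = 0.0630
Weighted average = (0.1024·12.0 + 0.0288·29.0 + 0.2624·26.6 + 0.0630·10.0) / (0.1024 + 0.0288 + 0.2624 + 0.0630)
  = 9.6738 / 0.4566 = 21.187

21.187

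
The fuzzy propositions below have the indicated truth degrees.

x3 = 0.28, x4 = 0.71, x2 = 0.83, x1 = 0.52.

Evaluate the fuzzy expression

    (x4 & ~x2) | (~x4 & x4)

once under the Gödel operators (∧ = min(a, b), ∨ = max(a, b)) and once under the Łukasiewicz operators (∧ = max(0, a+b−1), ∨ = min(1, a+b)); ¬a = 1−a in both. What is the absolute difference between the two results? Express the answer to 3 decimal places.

0.290

Under Gödel:
  ~x2 = 1 − 0.83 = 0.17
  x4 & ~x2 = min(a, b) on (0.71, 0.17) = 0.17
  ~x4 = 1 − 0.71 = 0.29
  ~x4 & x4 = min(a, b) on (0.29, 0.71) = 0.29
  (x4 & ~x2) | (~x4 & x4) = max(a, b) on (0.17, 0.29) = 0.29
  → value = 0.2900
Under Łukasiewicz:
  ~x2 = 1 − 0.83 = 0.17
  x4 & ~x2 = max(0, a+b−1) on (0.71, 0.17) = 0.00
  ~x4 = 1 − 0.71 = 0.29
  ~x4 & x4 = max(0, a+b−1) on (0.29, 0.71) = 0.00
  (x4 & ~x2) | (~x4 & x4) = min(1, a+b) on (0.00, 0.00) = 0.00
  → value = 0.0000
|0.2900 − 0.0000| = 0.290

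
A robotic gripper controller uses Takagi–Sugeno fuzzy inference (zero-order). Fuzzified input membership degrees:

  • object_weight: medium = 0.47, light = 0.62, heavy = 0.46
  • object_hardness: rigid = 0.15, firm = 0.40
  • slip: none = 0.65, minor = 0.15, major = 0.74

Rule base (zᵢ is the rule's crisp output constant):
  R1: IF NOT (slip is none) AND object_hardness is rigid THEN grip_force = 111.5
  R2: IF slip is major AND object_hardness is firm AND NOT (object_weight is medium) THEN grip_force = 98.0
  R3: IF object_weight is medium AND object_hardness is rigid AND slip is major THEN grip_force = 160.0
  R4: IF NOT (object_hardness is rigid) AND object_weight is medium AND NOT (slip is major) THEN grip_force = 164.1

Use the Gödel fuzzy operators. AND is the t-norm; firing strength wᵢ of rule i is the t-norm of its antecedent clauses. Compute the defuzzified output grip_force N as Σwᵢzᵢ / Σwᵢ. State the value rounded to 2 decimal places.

127.70

R1 (z=111.5): ¬none=1−0.65=0.35, rigid=0.15; AND[min(a, b)] → w = 0.15
R2 (z=98.0): major=0.74, firm=0.40, ¬medium=1−0.47=0.53; AND[min(a, b)] → w = 0.40
R3 (z=160.0): medium=0.47, rigid=0.15, major=0.74; AND[min(a, b)] → w = 0.15
R4 (z=164.1): ¬rigid=1−0.15=0.85, medium=0.47, ¬major=1−0.74=0.26; AND[min(a, b)] → w = 0.26
Weighted average = (0.15·111.5 + 0.40·98.0 + 0.15·160.0 + 0.26·164.1) / (0.15 + 0.40 + 0.15 + 0.26)
  = 122.5910 / 0.9600 = 127.70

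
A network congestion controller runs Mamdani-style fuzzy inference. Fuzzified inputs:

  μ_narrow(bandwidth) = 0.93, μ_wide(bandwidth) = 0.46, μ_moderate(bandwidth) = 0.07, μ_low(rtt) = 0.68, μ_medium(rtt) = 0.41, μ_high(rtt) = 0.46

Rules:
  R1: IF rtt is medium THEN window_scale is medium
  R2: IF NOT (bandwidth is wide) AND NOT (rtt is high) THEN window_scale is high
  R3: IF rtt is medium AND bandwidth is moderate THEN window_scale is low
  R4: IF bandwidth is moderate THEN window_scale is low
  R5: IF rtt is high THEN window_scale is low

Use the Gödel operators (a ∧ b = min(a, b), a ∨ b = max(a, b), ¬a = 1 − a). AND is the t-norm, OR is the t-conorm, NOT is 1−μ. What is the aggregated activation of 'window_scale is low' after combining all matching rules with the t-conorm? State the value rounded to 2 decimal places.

R1: medium=0.41 → w = 0.41
R2: ¬wide=1−0.46=0.54, ¬high=1−0.46=0.54; AND[min(a, b)] → w = 0.54
R3: medium=0.41, moderate=0.07; AND[min(a, b)] → w = 0.07
R4: moderate=0.07 → w = 0.07
R5: high=0.46 → w = 0.46
Rules with consequent 'low': {R3, R4, R5} → strengths 0.07, 0.07, 0.46
Aggregate via t-conorm [max(a, b)]: 0.46

0.46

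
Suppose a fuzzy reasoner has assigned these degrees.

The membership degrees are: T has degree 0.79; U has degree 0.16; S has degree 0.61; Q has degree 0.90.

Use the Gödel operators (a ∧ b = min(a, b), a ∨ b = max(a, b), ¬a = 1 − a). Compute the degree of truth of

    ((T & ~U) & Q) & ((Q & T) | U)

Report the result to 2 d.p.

0.79

~U = 1 − 0.16 = 0.84
T & ~U = min(a, b) on (0.79, 0.84) = 0.79
(T & ~U) & Q = min(a, b) on (0.79, 0.90) = 0.79
Q & T = min(a, b) on (0.90, 0.79) = 0.79
(Q & T) | U = max(a, b) on (0.79, 0.16) = 0.79
((T & ~U) & Q) & ((Q & T) | U) = min(a, b) on (0.79, 0.79) = 0.79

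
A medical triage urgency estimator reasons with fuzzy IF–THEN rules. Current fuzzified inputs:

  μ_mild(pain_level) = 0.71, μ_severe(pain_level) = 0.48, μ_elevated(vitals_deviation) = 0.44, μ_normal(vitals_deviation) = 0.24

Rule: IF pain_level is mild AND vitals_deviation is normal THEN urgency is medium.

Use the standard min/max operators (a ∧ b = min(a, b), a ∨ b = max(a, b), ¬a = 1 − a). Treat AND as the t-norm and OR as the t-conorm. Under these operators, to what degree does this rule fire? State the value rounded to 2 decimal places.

0.24

firing strength: mild=0.71, normal=0.24; AND[min(a, b)] → w = 0.24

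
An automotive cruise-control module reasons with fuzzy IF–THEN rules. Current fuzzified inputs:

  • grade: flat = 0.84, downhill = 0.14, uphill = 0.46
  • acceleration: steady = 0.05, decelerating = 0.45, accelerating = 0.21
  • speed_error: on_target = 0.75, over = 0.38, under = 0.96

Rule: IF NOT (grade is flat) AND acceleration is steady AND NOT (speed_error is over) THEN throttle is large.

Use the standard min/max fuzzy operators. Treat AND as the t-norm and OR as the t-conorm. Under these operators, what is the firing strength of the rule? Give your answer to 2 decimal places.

0.05

firing strength: ¬flat=1−0.84=0.16, steady=0.05, ¬over=1−0.38=0.62; AND[min(a, b)] → w = 0.05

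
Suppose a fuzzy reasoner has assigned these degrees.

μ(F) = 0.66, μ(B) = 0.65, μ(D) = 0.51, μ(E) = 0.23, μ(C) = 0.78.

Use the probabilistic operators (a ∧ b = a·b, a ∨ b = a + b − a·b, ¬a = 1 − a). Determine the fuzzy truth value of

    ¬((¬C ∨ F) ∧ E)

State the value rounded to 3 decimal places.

0.831

¬C = 1 − 0.7800 = 0.2200
¬C ∨ F = a + b − a·b on (0.2200, 0.6600) = 0.7348
(¬C ∨ F) ∧ E = a·b on (0.7348, 0.2300) = 0.1690
¬((¬C ∨ F) ∧ E) = 1 − 0.1690 = 0.8310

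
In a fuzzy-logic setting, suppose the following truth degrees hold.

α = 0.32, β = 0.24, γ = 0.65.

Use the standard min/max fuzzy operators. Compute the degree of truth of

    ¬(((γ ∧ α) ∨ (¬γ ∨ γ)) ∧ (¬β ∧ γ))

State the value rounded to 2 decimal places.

γ ∧ α = min(a, b) on (0.65, 0.32) = 0.32
¬γ = 1 − 0.65 = 0.35
¬γ ∨ γ = max(a, b) on (0.35, 0.65) = 0.65
(γ ∧ α) ∨ (¬γ ∨ γ) = max(a, b) on (0.32, 0.65) = 0.65
¬β = 1 − 0.24 = 0.76
¬β ∧ γ = min(a, b) on (0.76, 0.65) = 0.65
((γ ∧ α) ∨ (¬γ ∨ γ)) ∧ (¬β ∧ γ) = min(a, b) on (0.65, 0.65) = 0.65
¬(((γ ∧ α) ∨ (¬γ ∨ γ)) ∧ (¬β ∧ γ)) = 1 − 0.65 = 0.35

0.35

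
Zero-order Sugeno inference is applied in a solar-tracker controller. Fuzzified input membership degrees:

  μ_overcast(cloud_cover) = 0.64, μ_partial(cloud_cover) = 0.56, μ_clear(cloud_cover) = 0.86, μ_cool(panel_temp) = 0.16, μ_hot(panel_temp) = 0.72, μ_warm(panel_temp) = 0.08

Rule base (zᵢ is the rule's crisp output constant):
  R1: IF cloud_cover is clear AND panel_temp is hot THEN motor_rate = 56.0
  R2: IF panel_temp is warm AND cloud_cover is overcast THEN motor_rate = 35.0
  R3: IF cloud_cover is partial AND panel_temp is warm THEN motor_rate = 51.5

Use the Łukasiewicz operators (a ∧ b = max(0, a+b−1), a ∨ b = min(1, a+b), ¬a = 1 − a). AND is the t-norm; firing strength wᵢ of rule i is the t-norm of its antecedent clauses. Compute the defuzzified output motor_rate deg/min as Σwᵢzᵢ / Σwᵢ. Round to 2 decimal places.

56.00

R1 (z=56.0): clear=0.86, hot=0.72; AND[max(0, a+b−1)] → w = 0.58
R2 (z=35.0): warm=0.08, overcast=0.64; AND[max(0, a+b−1)] → w = 0.00
R3 (z=51.5): partial=0.56, warm=0.08; AND[max(0, a+b−1)] → w = 0.00
Weighted average = (0.58·56.0 + 0.00·35.0 + 0.00·51.5) / (0.58 + 0.00 + 0.00)
  = 32.4800 / 0.5800 = 56.00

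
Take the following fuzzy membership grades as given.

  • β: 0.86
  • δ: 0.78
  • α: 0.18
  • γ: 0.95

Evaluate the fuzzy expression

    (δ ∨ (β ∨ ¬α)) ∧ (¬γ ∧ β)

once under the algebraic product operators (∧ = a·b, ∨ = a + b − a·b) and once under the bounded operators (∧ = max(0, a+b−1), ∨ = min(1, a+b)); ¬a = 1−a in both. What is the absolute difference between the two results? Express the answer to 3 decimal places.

0.043

Under algebraic product:
  ¬α = 1 − 0.1800 = 0.8200
  β ∨ ¬α = a + b − a·b on (0.8600, 0.8200) = 0.9748
  δ ∨ (β ∨ ¬α) = a + b − a·b on (0.7800, 0.9748) = 0.9945
  ¬γ = 1 − 0.9500 = 0.0500
  ¬γ ∧ β = a·b on (0.0500, 0.8600) = 0.0430
  (δ ∨ (β ∨ ¬α)) ∧ (¬γ ∧ β) = a·b on (0.9945, 0.0430) = 0.0428
  → value = 0.0428
Under bounded:
  ¬α = 1 − 0.18 = 0.82
  β ∨ ¬α = min(1, a+b) on (0.86, 0.82) = 1.00
  δ ∨ (β ∨ ¬α) = min(1, a+b) on (0.78, 1.00) = 1.00
  ¬γ = 1 − 0.95 = 0.05
  ¬γ ∧ β = max(0, a+b−1) on (0.05, 0.86) = 0.00
  (δ ∨ (β ∨ ¬α)) ∧ (¬γ ∧ β) = max(0, a+b−1) on (1.00, 0.00) = 0.00
  → value = 0.0000
|0.0428 − 0.0000| = 0.043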